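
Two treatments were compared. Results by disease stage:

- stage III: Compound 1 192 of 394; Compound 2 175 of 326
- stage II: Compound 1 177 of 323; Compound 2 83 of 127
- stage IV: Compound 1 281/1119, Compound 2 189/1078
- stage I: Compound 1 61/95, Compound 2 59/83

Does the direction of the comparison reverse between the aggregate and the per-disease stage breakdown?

Stage III: Compound 1 192/394 = 48.7%, Compound 2 175/326 = 53.7% → Compound 2
Stage II: Compound 1 177/323 = 54.8%, Compound 2 83/127 = 65.4% → Compound 2
Stage IV: Compound 1 281/1119 = 25.1%, Compound 2 189/1078 = 17.5% → Compound 1
Stage I: Compound 1 61/95 = 64.2%, Compound 2 59/83 = 71.1% → Compound 2
Overall: Compound 1 711/1931 = 36.8%, Compound 2 506/1614 = 31.4% → Compound 1
Neither sweeps: Compound 1 wins 1 of 4 groups, Compound 2 wins 3. Compound 1 wins overall but not every group — no Simpson reversal.

No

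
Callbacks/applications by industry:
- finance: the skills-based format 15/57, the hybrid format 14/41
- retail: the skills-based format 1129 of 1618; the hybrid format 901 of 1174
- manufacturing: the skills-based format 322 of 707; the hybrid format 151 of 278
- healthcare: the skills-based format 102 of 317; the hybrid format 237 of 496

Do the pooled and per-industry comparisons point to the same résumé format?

Finance: the skills-based format 15/57 = 26.3%, the hybrid format 14/41 = 34.1% → the hybrid format
Retail: the skills-based format 1129/1618 = 69.8%, the hybrid format 901/1174 = 76.7% → the hybrid format
Manufacturing: the skills-based format 322/707 = 45.5%, the hybrid format 151/278 = 54.3% → the hybrid format
Healthcare: the skills-based format 102/317 = 32.2%, the hybrid format 237/496 = 47.8% → the hybrid format
Overall: the skills-based format 1568/2699 = 58.1%, the hybrid format 1303/1989 = 65.5% → the hybrid format
The hybrid format wins overall and in every industry group — no reversal.

Yes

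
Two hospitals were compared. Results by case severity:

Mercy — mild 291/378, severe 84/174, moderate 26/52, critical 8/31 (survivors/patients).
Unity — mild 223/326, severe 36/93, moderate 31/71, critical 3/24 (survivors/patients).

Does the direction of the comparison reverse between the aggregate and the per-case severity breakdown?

No

Mild: Mercy 291/378 = 77.0%, Unity 223/326 = 68.4% → Mercy
Severe: Mercy 84/174 = 48.3%, Unity 36/93 = 38.7% → Mercy
Moderate: Mercy 26/52 = 50.0%, Unity 31/71 = 43.7% → Mercy
Critical: Mercy 8/31 = 25.8%, Unity 3/24 = 12.5% → Mercy
Overall: Mercy 409/635 = 64.4%, Unity 293/514 = 57.0% → Mercy
Mercy wins overall and in every case group — no reversal.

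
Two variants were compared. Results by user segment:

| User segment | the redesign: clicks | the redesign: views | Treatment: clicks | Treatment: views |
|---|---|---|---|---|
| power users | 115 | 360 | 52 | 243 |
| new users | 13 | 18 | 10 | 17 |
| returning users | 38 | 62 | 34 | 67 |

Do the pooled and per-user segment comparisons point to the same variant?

Power users: the redesign 115/360 = 31.9%, Treatment 52/243 = 21.4% → the redesign
New users: the redesign 13/18 = 72.2%, Treatment 10/17 = 58.8% → the redesign
Returning users: the redesign 38/62 = 61.3%, Treatment 34/67 = 50.7% → the redesign
Overall: the redesign 166/440 = 37.7%, Treatment 96/327 = 29.4% → the redesign
The redesign wins overall and in every user group — no reversal.

Yes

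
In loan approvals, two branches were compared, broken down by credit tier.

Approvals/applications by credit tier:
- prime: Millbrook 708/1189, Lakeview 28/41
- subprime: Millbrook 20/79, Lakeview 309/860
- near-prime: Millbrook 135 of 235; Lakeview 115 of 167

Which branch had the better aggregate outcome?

Millbrook

Prime: Millbrook 708/1189 = 59.5%, Lakeview 28/41 = 68.3% → Lakeview
Subprime: Millbrook 20/79 = 25.3%, Lakeview 309/860 = 35.9% → Lakeview
Near-prime: Millbrook 135/235 = 57.4%, Lakeview 115/167 = 68.9% → Lakeview
Overall: Millbrook 863/1503 = 57.4%, Lakeview 452/1068 = 42.3% → Millbrook
(Lakeview wins every credit group but Millbrook wins overall — Lakeview's applications skew toward the low-rate subprime group.)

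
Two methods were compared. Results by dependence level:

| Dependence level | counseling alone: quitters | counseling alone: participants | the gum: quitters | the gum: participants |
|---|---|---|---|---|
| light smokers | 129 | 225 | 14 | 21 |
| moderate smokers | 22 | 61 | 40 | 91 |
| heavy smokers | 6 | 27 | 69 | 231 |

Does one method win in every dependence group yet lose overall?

Yes

Light smokers: counseling alone 129/225 = 57.3%, the gum 14/21 = 66.7% → the gum
Moderate smokers: counseling alone 22/61 = 36.1%, the gum 40/91 = 44.0% → the gum
Heavy smokers: counseling alone 6/27 = 22.2%, the gum 69/231 = 29.9% → the gum
Overall: counseling alone 157/313 = 50.2%, the gum 123/343 = 35.9% → counseling alone
The gum wins each dependence group but counseling alone wins overall — the comparison reverses. The gum's participants skew toward heavy smokers, which has a lower base rate.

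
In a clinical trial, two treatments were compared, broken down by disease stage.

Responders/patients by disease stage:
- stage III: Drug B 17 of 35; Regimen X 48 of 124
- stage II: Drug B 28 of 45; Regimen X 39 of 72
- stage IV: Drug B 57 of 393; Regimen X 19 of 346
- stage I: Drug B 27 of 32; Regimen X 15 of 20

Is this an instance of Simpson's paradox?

Stage III: Drug B 17/35 = 48.6%, Regimen X 48/124 = 38.7% → Drug B
Stage II: Drug B 28/45 = 62.2%, Regimen X 39/72 = 54.2% → Drug B
Stage IV: Drug B 57/393 = 14.5%, Regimen X 19/346 = 5.5% → Drug B
Stage I: Drug B 27/32 = 84.4%, Regimen X 15/20 = 75.0% → Drug B
Overall: Drug B 129/505 = 25.5%, Regimen X 121/562 = 21.5% → Drug B
Drug B wins overall and in every disease group — no reversal.

No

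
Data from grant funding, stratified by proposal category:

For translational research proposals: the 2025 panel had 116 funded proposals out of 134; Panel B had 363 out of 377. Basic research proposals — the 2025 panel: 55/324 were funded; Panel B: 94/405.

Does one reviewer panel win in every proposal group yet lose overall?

No

Translational research: the 2025 panel 116/134 = 86.6%, Panel B 363/377 = 96.3% → Panel B
Basic research: the 2025 panel 55/324 = 17.0%, Panel B 94/405 = 23.2% → Panel B
Overall: the 2025 panel 171/458 = 37.3%, Panel B 457/782 = 58.4% → Panel B
Panel B wins overall and in every proposal group — no reversal.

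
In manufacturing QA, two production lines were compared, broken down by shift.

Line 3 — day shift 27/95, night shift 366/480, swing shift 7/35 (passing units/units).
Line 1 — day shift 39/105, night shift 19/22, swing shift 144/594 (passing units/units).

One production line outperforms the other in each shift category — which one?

Day shift: Line 3 27/95 = 28.4%, Line 1 39/105 = 37.1% → Line 1
Night shift: Line 3 366/480 = 76.2%, Line 1 19/22 = 86.4% → Line 1
Swing shift: Line 3 7/35 = 20.0%, Line 1 144/594 = 24.2% → Line 1
Line 1 has the higher rate in all 3 groups.

Line 1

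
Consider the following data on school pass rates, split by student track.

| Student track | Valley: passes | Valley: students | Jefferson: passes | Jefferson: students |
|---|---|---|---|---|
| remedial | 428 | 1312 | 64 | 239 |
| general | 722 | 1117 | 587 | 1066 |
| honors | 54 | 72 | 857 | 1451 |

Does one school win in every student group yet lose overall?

Yes

Remedial: Valley 428/1312 = 32.6%, Jefferson 64/239 = 26.8% → Valley
General: Valley 722/1117 = 64.6%, Jefferson 587/1066 = 55.1% → Valley
Honors: Valley 54/72 = 75.0%, Jefferson 857/1451 = 59.1% → Valley
Overall: Valley 1204/2501 = 48.1%, Jefferson 1508/2756 = 54.7% → Jefferson
Valley wins each student group but Jefferson wins overall — the comparison reverses. Valley's students skew toward remedial, which has a lower base rate.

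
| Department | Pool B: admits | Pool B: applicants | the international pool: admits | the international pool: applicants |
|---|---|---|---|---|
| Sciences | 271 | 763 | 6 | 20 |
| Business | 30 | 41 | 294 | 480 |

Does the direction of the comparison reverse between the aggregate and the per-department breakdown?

Yes

Sciences: Pool B 271/763 = 35.5%, the international pool 6/20 = 30.0% → Pool B
Business: Pool B 30/41 = 73.2%, the international pool 294/480 = 61.2% → Pool B
Overall: Pool B 301/804 = 37.4%, the international pool 300/500 = 60.0% → the international pool
Pool B wins each department group but the international pool wins overall — the comparison reverses. Pool B's applicants skew toward Sciences, which has a lower base rate.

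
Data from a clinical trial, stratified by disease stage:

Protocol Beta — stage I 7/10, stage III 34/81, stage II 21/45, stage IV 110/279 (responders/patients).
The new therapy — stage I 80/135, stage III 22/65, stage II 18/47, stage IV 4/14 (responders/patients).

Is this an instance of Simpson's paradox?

Yes

Stage I: Protocol Beta 7/10 = 70.0%, the new therapy 80/135 = 59.3% → Protocol Beta
Stage III: Protocol Beta 34/81 = 42.0%, the new therapy 22/65 = 33.8% → Protocol Beta
Stage II: Protocol Beta 21/45 = 46.7%, the new therapy 18/47 = 38.3% → Protocol Beta
Stage IV: Protocol Beta 110/279 = 39.4%, the new therapy 4/14 = 28.6% → Protocol Beta
Overall: Protocol Beta 172/415 = 41.4%, the new therapy 124/261 = 47.5% → the new therapy
Protocol Beta wins each disease group but the new therapy wins overall — the comparison reverses. Protocol Beta's patients skew toward stage IV, which has a lower base rate.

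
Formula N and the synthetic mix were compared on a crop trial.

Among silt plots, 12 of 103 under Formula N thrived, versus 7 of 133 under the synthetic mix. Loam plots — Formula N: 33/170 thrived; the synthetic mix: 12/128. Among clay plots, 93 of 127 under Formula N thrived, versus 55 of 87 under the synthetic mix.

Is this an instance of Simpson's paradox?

Silt: Formula N 12/103 = 11.7%, the synthetic mix 7/133 = 5.3% → Formula N
Loam: Formula N 33/170 = 19.4%, the synthetic mix 12/128 = 9.4% → Formula N
Clay: Formula N 93/127 = 73.2%, the synthetic mix 55/87 = 63.2% → Formula N
Overall: Formula N 138/400 = 34.5%, the synthetic mix 74/348 = 21.3% → Formula N
Formula N wins overall and in every soil group — no reversal.

No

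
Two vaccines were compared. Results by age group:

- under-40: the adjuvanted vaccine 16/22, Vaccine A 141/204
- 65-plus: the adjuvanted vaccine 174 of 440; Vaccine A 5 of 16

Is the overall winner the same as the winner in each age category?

Under-40: the adjuvanted vaccine 16/22 = 72.7%, Vaccine A 141/204 = 69.1% → the adjuvanted vaccine
65-plus: the adjuvanted vaccine 174/440 = 39.5%, Vaccine A 5/16 = 31.2% → the adjuvanted vaccine
Overall: the adjuvanted vaccine 190/462 = 41.1%, Vaccine A 146/220 = 66.4% → Vaccine A
The adjuvanted vaccine wins each age group but Vaccine A wins overall — the comparison reverses. The adjuvanted vaccine's recipients skew toward 65-plus, which has a lower base rate.

No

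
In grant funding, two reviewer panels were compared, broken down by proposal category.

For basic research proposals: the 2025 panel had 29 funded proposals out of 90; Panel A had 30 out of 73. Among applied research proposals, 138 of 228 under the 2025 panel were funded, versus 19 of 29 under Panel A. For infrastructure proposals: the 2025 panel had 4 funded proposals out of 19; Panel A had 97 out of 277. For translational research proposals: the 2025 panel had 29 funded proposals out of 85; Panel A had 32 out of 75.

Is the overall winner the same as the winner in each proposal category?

No

Basic research: the 2025 panel 29/90 = 32.2%, Panel A 30/73 = 41.1% → Panel A
Applied research: the 2025 panel 138/228 = 60.5%, Panel A 19/29 = 65.5% → Panel A
Infrastructure: the 2025 panel 4/19 = 21.1%, Panel A 97/277 = 35.0% → Panel A
Translational research: the 2025 panel 29/85 = 34.1%, Panel A 32/75 = 42.7% → Panel A
Overall: the 2025 panel 200/422 = 47.4%, Panel A 178/454 = 39.2% → the 2025 panel
Panel A wins each proposal group but the 2025 panel wins overall — the comparison reverses. Panel A's proposals skew toward infrastructure, which has a lower base rate.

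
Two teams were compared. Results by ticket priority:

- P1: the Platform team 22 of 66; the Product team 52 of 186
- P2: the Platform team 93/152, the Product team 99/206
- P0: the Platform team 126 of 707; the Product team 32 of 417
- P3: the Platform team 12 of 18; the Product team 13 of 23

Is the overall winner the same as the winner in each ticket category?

Yes

P1: the Platform team 22/66 = 33.3%, the Product team 52/186 = 28.0% → the Platform team
P2: the Platform team 93/152 = 61.2%, the Product team 99/206 = 48.1% → the Platform team
P0: the Platform team 126/707 = 17.8%, the Product team 32/417 = 7.7% → the Platform team
P3: the Platform team 12/18 = 66.7%, the Product team 13/23 = 56.5% → the Platform team
Overall: the Platform team 253/943 = 26.8%, the Product team 196/832 = 23.6% → the Platform team
The Platform team wins overall and in every ticket group — no reversal.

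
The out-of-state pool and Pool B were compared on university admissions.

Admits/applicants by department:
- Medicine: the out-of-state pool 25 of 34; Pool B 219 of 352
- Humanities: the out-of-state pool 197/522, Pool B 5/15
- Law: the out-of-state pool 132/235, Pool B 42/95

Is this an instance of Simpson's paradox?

Yes

Medicine: the out-of-state pool 25/34 = 73.5%, Pool B 219/352 = 62.2% → the out-of-state pool
Humanities: the out-of-state pool 197/522 = 37.7%, Pool B 5/15 = 33.3% → the out-of-state pool
Law: the out-of-state pool 132/235 = 56.2%, Pool B 42/95 = 44.2% → the out-of-state pool
Overall: the out-of-state pool 354/791 = 44.8%, Pool B 266/462 = 57.6% → Pool B
The out-of-state pool wins each department group but Pool B wins overall — the comparison reverses. The out-of-state pool's applicants skew toward Humanities, which has a lower base rate.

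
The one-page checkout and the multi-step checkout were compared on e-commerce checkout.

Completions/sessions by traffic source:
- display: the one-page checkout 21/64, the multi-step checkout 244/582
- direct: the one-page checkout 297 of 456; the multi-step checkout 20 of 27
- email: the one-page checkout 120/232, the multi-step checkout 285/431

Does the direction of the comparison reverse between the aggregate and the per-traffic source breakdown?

Display: the one-page checkout 21/64 = 32.8%, the multi-step checkout 244/582 = 41.9% → the multi-step checkout
Direct: the one-page checkout 297/456 = 65.1%, the multi-step checkout 20/27 = 74.1% → the multi-step checkout
Email: the one-page checkout 120/232 = 51.7%, the multi-step checkout 285/431 = 66.1% → the multi-step checkout
Overall: the one-page checkout 438/752 = 58.2%, the multi-step checkout 549/1040 = 52.8% → the one-page checkout
The multi-step checkout wins each traffic group but the one-page checkout wins overall — the comparison reverses. The multi-step checkout's sessions skew toward display, which has a lower base rate.

Yes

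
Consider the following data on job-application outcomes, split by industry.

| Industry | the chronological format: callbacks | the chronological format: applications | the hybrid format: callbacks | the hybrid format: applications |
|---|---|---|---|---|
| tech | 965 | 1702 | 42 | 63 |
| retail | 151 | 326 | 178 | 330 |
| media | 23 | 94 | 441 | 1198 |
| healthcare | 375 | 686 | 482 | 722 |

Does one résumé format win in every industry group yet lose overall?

Tech: the chronological format 965/1702 = 56.7%, the hybrid format 42/63 = 66.7% → the hybrid format
Retail: the chronological format 151/326 = 46.3%, the hybrid format 178/330 = 53.9% → the hybrid format
Media: the chronological format 23/94 = 24.5%, the hybrid format 441/1198 = 36.8% → the hybrid format
Healthcare: the chronological format 375/686 = 54.7%, the hybrid format 482/722 = 66.8% → the hybrid format
Overall: the chronological format 1514/2808 = 53.9%, the hybrid format 1143/2313 = 49.4% → the chronological format
The hybrid format wins each industry group but the chronological format wins overall — the comparison reverses. The hybrid format's applications skew toward media, which has a lower base rate.

Yes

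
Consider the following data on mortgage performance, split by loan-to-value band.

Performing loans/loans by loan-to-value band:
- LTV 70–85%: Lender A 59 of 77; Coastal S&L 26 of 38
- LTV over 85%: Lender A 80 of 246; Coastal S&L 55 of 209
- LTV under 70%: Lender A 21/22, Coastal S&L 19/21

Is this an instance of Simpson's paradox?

LTV 70–85%: Lender A 59/77 = 76.6%, Coastal S&L 26/38 = 68.4% → Lender A
LTV over 85%: Lender A 80/246 = 32.5%, Coastal S&L 55/209 = 26.3% → Lender A
LTV under 70%: Lender A 21/22 = 95.5%, Coastal S&L 19/21 = 90.5% → Lender A
Overall: Lender A 160/345 = 46.4%, Coastal S&L 100/268 = 37.3% → Lender A
Lender A wins overall and in every loan-to-value group — no reversal.

No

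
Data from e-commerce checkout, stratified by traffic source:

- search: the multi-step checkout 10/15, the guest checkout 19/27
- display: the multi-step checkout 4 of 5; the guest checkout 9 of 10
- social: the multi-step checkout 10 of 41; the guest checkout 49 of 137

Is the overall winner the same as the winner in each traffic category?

Search: the multi-step checkout 10/15 = 66.7%, the guest checkout 19/27 = 70.4% → the guest checkout
Display: the multi-step checkout 4/5 = 80.0%, the guest checkout 9/10 = 90.0% → the guest checkout
Social: the multi-step checkout 10/41 = 24.4%, the guest checkout 49/137 = 35.8% → the guest checkout
Overall: the multi-step checkout 24/61 = 39.3%, the guest checkout 77/174 = 44.3% → the guest checkout
The guest checkout wins overall and in every traffic group — no reversal.

Yes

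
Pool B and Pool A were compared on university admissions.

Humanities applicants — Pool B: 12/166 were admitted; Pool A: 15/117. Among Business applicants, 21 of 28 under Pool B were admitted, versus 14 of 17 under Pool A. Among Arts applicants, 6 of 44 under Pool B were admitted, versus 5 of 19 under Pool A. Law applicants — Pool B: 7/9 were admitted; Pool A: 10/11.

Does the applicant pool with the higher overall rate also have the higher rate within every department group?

Yes

Humanities: Pool B 12/166 = 7.2%, Pool A 15/117 = 12.8% → Pool A
Business: Pool B 21/28 = 75.0%, Pool A 14/17 = 82.4% → Pool A
Arts: Pool B 6/44 = 13.6%, Pool A 5/19 = 26.3% → Pool A
Law: Pool B 7/9 = 77.8%, Pool A 10/11 = 90.9% → Pool A
Overall: Pool B 46/247 = 18.6%, Pool A 44/164 = 26.8% → Pool A
Pool A wins overall and in every department group — no reversal.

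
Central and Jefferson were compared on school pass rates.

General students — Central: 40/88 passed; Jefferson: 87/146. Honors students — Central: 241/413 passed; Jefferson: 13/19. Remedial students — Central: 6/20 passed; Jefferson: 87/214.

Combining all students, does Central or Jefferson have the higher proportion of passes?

Central

General: Central 40/88 = 45.5%, Jefferson 87/146 = 59.6% → Jefferson
Honors: Central 241/413 = 58.4%, Jefferson 13/19 = 68.4% → Jefferson
Remedial: Central 6/20 = 30.0%, Jefferson 87/214 = 40.7% → Jefferson
Overall: Central 287/521 = 55.1%, Jefferson 187/379 = 49.3% → Central
(Jefferson wins every student group but Central wins overall — Jefferson's students skew toward the low-rate remedial group.)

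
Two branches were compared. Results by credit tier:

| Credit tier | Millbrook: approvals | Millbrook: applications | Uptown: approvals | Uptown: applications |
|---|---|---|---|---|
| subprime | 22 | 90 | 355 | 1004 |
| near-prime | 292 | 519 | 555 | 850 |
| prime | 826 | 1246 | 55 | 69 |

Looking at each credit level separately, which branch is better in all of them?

Uptown

Subprime: Millbrook 22/90 = 24.4%, Uptown 355/1004 = 35.4% → Uptown
Near-prime: Millbrook 292/519 = 56.3%, Uptown 555/850 = 65.3% → Uptown
Prime: Millbrook 826/1246 = 66.3%, Uptown 55/69 = 79.7% → Uptown
Uptown has the higher rate in all 3 groups.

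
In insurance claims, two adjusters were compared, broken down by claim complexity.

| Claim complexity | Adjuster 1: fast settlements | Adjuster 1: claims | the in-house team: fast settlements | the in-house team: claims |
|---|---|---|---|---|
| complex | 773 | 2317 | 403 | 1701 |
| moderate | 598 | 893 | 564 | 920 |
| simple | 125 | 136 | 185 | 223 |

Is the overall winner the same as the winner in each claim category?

Yes

Complex: Adjuster 1 773/2317 = 33.4%, the in-house team 403/1701 = 23.7% → Adjuster 1
Moderate: Adjuster 1 598/893 = 67.0%, the in-house team 564/920 = 61.3% → Adjuster 1
Simple: Adjuster 1 125/136 = 91.9%, the in-house team 185/223 = 83.0% → Adjuster 1
Overall: Adjuster 1 1496/3346 = 44.7%, the in-house team 1152/2844 = 40.5% → Adjuster 1
Adjuster 1 wins overall and in every claim group — no reversal.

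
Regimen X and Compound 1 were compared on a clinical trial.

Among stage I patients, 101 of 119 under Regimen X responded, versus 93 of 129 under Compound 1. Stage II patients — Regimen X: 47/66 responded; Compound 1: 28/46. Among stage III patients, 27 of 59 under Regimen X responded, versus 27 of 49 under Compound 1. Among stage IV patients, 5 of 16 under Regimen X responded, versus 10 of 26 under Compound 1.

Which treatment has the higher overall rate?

Stage I: Regimen X 101/119 = 84.9%, Compound 1 93/129 = 72.1% → Regimen X
Stage II: Regimen X 47/66 = 71.2%, Compound 1 28/46 = 60.9% → Regimen X
Stage III: Regimen X 27/59 = 45.8%, Compound 1 27/49 = 55.1% → Compound 1
Stage IV: Regimen X 5/16 = 31.2%, Compound 1 10/26 = 38.5% → Compound 1
Overall: Regimen X 180/260 = 69.2%, Compound 1 158/250 = 63.2% → Regimen X
(Neither sweeps every disease group, but Regimen X has the higher pooled rate.)

Regimen X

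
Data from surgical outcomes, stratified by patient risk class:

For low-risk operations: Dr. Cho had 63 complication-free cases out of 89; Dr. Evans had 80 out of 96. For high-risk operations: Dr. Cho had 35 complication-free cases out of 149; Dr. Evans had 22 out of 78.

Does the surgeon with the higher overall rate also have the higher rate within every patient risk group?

Low-risk: Dr. Cho 63/89 = 70.8%, Dr. Evans 80/96 = 83.3% → Dr. Evans
High-risk: Dr. Cho 35/149 = 23.5%, Dr. Evans 22/78 = 28.2% → Dr. Evans
Overall: Dr. Cho 98/238 = 41.2%, Dr. Evans 102/174 = 58.6% → Dr. Evans
Dr. Evans wins overall and in every patient risk group — no reversal.

Yes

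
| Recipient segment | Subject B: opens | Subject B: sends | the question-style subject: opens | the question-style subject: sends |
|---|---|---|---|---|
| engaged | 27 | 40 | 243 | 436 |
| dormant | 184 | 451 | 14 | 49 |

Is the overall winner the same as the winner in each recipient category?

Engaged: Subject B 27/40 = 67.5%, the question-style subject 243/436 = 55.7% → Subject B
Dormant: Subject B 184/451 = 40.8%, the question-style subject 14/49 = 28.6% → Subject B
Overall: Subject B 211/491 = 43.0%, the question-style subject 257/485 = 53.0% → the question-style subject
Subject B wins each recipient group but the question-style subject wins overall — the comparison reverses. Subject B's sends skew toward dormant, which has a lower base rate.

No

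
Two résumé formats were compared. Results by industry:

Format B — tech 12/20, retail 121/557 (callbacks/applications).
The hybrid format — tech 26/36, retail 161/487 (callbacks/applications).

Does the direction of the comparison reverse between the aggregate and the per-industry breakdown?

Tech: Format B 12/20 = 60.0%, the hybrid format 26/36 = 72.2% → the hybrid format
Retail: Format B 121/557 = 21.7%, the hybrid format 161/487 = 33.1% → the hybrid format
Overall: Format B 133/577 = 23.1%, the hybrid format 187/523 = 35.8% → the hybrid format
The hybrid format wins overall and in every industry group — no reversal.

No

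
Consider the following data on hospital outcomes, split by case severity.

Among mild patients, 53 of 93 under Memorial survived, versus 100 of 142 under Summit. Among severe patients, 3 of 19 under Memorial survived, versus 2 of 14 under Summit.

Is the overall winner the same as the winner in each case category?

No

Mild: Memorial 53/93 = 57.0%, Summit 100/142 = 70.4% → Summit
Severe: Memorial 3/19 = 15.8%, Summit 2/14 = 14.3% → Memorial
Overall: Memorial 56/112 = 50.0%, Summit 102/156 = 65.4% → Summit
Neither sweeps: Memorial wins 1 of 2 groups, Summit wins 1. Summit wins overall but not every group — no Simpson reversal.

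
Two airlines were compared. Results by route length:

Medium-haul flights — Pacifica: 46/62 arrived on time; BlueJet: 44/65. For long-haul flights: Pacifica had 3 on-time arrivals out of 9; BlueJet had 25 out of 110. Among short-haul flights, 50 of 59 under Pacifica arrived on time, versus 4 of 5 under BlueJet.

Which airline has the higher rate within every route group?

Pacifica

Medium-haul: Pacifica 46/62 = 74.2%, BlueJet 44/65 = 67.7% → Pacifica
Long-haul: Pacifica 3/9 = 33.3%, BlueJet 25/110 = 22.7% → Pacifica
Short-haul: Pacifica 50/59 = 84.7%, BlueJet 4/5 = 80.0% → Pacifica
Pacifica has the higher rate in all 3 groups.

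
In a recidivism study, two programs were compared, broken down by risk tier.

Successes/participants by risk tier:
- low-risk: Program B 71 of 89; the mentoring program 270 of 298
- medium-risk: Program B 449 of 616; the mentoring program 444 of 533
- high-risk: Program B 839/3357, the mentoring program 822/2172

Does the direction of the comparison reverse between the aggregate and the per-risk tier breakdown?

No

Low-risk: Program B 71/89 = 79.8%, the mentoring program 270/298 = 90.6% → the mentoring program
Medium-risk: Program B 449/616 = 72.9%, the mentoring program 444/533 = 83.3% → the mentoring program
High-risk: Program B 839/3357 = 25.0%, the mentoring program 822/2172 = 37.8% → the mentoring program
Overall: Program B 1359/4062 = 33.5%, the mentoring program 1536/3003 = 51.1% → the mentoring program
The mentoring program wins overall and in every risk group — no reversal.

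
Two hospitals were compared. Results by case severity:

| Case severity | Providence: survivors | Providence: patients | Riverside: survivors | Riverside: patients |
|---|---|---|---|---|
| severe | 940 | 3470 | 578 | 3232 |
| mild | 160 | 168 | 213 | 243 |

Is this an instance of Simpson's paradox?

No

Severe: Providence 940/3470 = 27.1%, Riverside 578/3232 = 17.9% → Providence
Mild: Providence 160/168 = 95.2%, Riverside 213/243 = 87.7% → Providence
Overall: Providence 1100/3638 = 30.2%, Riverside 791/3475 = 22.8% → Providence
Providence wins overall and in every case group — no reversal.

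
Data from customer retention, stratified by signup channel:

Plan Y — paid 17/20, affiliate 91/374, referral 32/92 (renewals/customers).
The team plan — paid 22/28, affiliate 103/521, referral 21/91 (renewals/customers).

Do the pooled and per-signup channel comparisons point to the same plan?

Yes

Paid: Plan Y 17/20 = 85.0%, the team plan 22/28 = 78.6% → Plan Y
Affiliate: Plan Y 91/374 = 24.3%, the team plan 103/521 = 19.8% → Plan Y
Referral: Plan Y 32/92 = 34.8%, the team plan 21/91 = 23.1% → Plan Y
Overall: Plan Y 140/486 = 28.8%, the team plan 146/640 = 22.8% → Plan Y
Plan Y wins overall and in every signup group — no reversal.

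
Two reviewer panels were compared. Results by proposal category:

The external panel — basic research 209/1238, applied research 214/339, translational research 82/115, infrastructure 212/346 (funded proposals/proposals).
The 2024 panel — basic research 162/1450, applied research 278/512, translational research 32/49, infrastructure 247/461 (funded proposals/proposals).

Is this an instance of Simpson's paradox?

No

Basic research: the external panel 209/1238 = 16.9%, the 2024 panel 162/1450 = 11.2% → the external panel
Applied research: the external panel 214/339 = 63.1%, the 2024 panel 278/512 = 54.3% → the external panel
Translational research: the external panel 82/115 = 71.3%, the 2024 panel 32/49 = 65.3% → the external panel
Infrastructure: the external panel 212/346 = 61.3%, the 2024 panel 247/461 = 53.6% → the external panel
Overall: the external panel 717/2038 = 35.2%, the 2024 panel 719/2472 = 29.1% → the external panel
The external panel wins overall and in every proposal group — no reversal.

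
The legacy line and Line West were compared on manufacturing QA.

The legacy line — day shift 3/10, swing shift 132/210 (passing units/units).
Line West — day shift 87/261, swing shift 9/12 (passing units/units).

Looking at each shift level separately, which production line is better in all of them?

Line West

Day shift: the legacy line 3/10 = 30.0%, Line West 87/261 = 33.3% → Line West
Swing shift: the legacy line 132/210 = 62.9%, Line West 9/12 = 75.0% → Line West
Line West has the higher rate in both groups.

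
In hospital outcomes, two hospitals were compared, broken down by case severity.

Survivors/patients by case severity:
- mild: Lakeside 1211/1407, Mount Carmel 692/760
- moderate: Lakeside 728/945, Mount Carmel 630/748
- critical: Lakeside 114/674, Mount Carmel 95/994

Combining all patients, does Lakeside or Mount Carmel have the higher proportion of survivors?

Lakeside

Mild: Lakeside 1211/1407 = 86.1%, Mount Carmel 692/760 = 91.1% → Mount Carmel
Moderate: Lakeside 728/945 = 77.0%, Mount Carmel 630/748 = 84.2% → Mount Carmel
Critical: Lakeside 114/674 = 16.9%, Mount Carmel 95/994 = 9.6% → Lakeside
Overall: Lakeside 2053/3026 = 67.8%, Mount Carmel 1417/2502 = 56.6% → Lakeside
(Neither sweeps every case group, but Lakeside has the higher pooled rate.)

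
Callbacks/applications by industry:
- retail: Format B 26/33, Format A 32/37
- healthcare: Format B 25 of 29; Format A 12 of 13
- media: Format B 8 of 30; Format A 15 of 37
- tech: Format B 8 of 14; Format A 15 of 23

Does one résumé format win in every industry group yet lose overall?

No

Retail: Format B 26/33 = 78.8%, Format A 32/37 = 86.5% → Format A
Healthcare: Format B 25/29 = 86.2%, Format A 12/13 = 92.3% → Format A
Media: Format B 8/30 = 26.7%, Format A 15/37 = 40.5% → Format A
Tech: Format B 8/14 = 57.1%, Format A 15/23 = 65.2% → Format A
Overall: Format B 67/106 = 63.2%, Format A 74/110 = 67.3% → Format A
Format A wins overall and in every industry group — no reversal.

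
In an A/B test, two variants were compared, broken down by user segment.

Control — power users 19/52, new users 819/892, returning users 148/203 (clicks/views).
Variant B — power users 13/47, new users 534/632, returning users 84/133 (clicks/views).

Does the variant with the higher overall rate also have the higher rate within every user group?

Power users: Control 19/52 = 36.5%, Variant B 13/47 = 27.7% → Control
New users: Control 819/892 = 91.8%, Variant B 534/632 = 84.5% → Control
Returning users: Control 148/203 = 72.9%, Variant B 84/133 = 63.2% → Control
Overall: Control 986/1147 = 86.0%, Variant B 631/812 = 77.7% → Control
Control wins overall and in every user group — no reversal.

Yes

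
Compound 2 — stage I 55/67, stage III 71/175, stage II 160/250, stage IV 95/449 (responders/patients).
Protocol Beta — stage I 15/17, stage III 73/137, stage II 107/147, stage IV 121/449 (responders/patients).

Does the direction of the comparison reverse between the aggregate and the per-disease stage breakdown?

No

Stage I: Compound 2 55/67 = 82.1%, Protocol Beta 15/17 = 88.2% → Protocol Beta
Stage III: Compound 2 71/175 = 40.6%, Protocol Beta 73/137 = 53.3% → Protocol Beta
Stage II: Compound 2 160/250 = 64.0%, Protocol Beta 107/147 = 72.8% → Protocol Beta
Stage IV: Compound 2 95/449 = 21.2%, Protocol Beta 121/449 = 26.9% → Protocol Beta
Overall: Compound 2 381/941 = 40.5%, Protocol Beta 316/750 = 42.1% → Protocol Beta
Protocol Beta wins overall and in every disease group — no reversal.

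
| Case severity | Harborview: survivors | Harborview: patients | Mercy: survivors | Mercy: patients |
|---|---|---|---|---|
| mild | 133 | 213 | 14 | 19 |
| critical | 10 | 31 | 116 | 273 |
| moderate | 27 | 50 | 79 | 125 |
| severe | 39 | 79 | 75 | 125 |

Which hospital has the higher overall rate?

Mild: Harborview 133/213 = 62.4%, Mercy 14/19 = 73.7% → Mercy
Critical: Harborview 10/31 = 32.3%, Mercy 116/273 = 42.5% → Mercy
Moderate: Harborview 27/50 = 54.0%, Mercy 79/125 = 63.2% → Mercy
Severe: Harborview 39/79 = 49.4%, Mercy 75/125 = 60.0% → Mercy
Overall: Harborview 209/373 = 56.0%, Mercy 284/542 = 52.4% → Harborview
(Mercy wins every case group but Harborview wins overall — Mercy's patients skew toward the low-rate critical group.)

Harborview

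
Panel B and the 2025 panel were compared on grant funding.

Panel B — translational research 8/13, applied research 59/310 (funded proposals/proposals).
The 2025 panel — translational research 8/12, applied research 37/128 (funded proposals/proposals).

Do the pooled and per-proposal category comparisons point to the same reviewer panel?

Translational research: Panel B 8/13 = 61.5%, the 2025 panel 8/12 = 66.7% → the 2025 panel
Applied research: Panel B 59/310 = 19.0%, the 2025 panel 37/128 = 28.9% → the 2025 panel
Overall: Panel B 67/323 = 20.7%, the 2025 panel 45/140 = 32.1% → the 2025 panel
The 2025 panel wins overall and in every proposal group — no reversal.

Yes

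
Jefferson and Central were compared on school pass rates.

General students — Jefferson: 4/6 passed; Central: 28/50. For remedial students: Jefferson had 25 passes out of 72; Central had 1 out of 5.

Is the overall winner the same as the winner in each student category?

General: Jefferson 4/6 = 66.7%, Central 28/50 = 56.0% → Jefferson
Remedial: Jefferson 25/72 = 34.7%, Central 1/5 = 20.0% → Jefferson
Overall: Jefferson 29/78 = 37.2%, Central 29/55 = 52.7% → Central
Jefferson wins each student group but Central wins overall — the comparison reverses. Jefferson's students skew toward remedial, which has a lower base rate.

No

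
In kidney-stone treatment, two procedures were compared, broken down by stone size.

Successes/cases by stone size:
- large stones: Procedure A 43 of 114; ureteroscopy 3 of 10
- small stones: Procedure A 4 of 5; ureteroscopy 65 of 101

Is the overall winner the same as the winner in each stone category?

No

Large stones: Procedure A 43/114 = 37.7%, ureteroscopy 3/10 = 30.0% → Procedure A
Small stones: Procedure A 4/5 = 80.0%, ureteroscopy 65/101 = 64.4% → Procedure A
Overall: Procedure A 47/119 = 39.5%, ureteroscopy 68/111 = 61.3% → ureteroscopy
Procedure A wins each stone group but ureteroscopy wins overall — the comparison reverses. Procedure A's cases skew toward large stones, which has a lower base rate.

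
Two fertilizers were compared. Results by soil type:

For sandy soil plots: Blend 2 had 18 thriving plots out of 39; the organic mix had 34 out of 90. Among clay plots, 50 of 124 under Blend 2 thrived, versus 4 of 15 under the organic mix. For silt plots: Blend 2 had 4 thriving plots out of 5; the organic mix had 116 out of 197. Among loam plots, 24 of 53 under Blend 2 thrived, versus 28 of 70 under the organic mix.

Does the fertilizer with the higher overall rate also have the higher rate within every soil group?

Sandy soil: Blend 2 18/39 = 46.2%, the organic mix 34/90 = 37.8% → Blend 2
Clay: Blend 2 50/124 = 40.3%, the organic mix 4/15 = 26.7% → Blend 2
Silt: Blend 2 4/5 = 80.0%, the organic mix 116/197 = 58.9% → Blend 2
Loam: Blend 2 24/53 = 45.3%, the organic mix 28/70 = 40.0% → Blend 2
Overall: Blend 2 96/221 = 43.4%, the organic mix 182/372 = 48.9% → the organic mix
Blend 2 wins each soil group but the organic mix wins overall — the comparison reverses. Blend 2's plots skew toward clay, which has a lower base rate.

No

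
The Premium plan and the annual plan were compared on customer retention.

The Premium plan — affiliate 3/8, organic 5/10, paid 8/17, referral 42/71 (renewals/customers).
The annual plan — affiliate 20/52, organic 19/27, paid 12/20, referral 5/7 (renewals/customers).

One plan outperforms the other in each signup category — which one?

the annual plan

Affiliate: the Premium plan 3/8 = 37.5%, the annual plan 20/52 = 38.5% → the annual plan
Organic: the Premium plan 5/10 = 50.0%, the annual plan 19/27 = 70.4% → the annual plan
Paid: the Premium plan 8/17 = 47.1%, the annual plan 12/20 = 60.0% → the annual plan
Referral: the Premium plan 42/71 = 59.2%, the annual plan 5/7 = 71.4% → the annual plan
The annual plan has the higher rate in all 4 groups.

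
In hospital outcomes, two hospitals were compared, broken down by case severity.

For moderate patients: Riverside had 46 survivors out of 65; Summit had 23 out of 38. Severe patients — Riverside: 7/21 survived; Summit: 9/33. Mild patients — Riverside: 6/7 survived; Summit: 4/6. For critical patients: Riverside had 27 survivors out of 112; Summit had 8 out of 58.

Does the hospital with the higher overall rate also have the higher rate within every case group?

Yes

Moderate: Riverside 46/65 = 70.8%, Summit 23/38 = 60.5% → Riverside
Severe: Riverside 7/21 = 33.3%, Summit 9/33 = 27.3% → Riverside
Mild: Riverside 6/7 = 85.7%, Summit 4/6 = 66.7% → Riverside
Critical: Riverside 27/112 = 24.1%, Summit 8/58 = 13.8% → Riverside
Overall: Riverside 86/205 = 42.0%, Summit 44/135 = 32.6% → Riverside
Riverside wins overall and in every case group — no reversal.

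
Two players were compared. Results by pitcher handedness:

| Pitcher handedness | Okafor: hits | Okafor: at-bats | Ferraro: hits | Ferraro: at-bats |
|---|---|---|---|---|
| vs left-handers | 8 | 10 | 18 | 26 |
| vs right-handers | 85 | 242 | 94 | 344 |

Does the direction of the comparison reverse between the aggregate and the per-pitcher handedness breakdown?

No

Vs left-handers: Okafor 8/10 = 80.0%, Ferraro 18/26 = 69.2% → Okafor
Vs right-handers: Okafor 85/242 = 35.1%, Ferraro 94/344 = 27.3% → Okafor
Overall: Okafor 93/252 = 36.9%, Ferraro 112/370 = 30.3% → Okafor
Okafor wins overall and in every pitcher group — no reversal.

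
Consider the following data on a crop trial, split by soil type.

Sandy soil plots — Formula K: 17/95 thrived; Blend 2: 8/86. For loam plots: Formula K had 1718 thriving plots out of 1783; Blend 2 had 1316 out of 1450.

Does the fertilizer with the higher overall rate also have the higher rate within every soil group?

Yes

Sandy soil: Formula K 17/95 = 17.9%, Blend 2 8/86 = 9.3% → Formula K
Loam: Formula K 1718/1783 = 96.4%, Blend 2 1316/1450 = 90.8% → Formula K
Overall: Formula K 1735/1878 = 92.4%, Blend 2 1324/1536 = 86.2% → Formula K
Formula K wins overall and in every soil group — no reversal.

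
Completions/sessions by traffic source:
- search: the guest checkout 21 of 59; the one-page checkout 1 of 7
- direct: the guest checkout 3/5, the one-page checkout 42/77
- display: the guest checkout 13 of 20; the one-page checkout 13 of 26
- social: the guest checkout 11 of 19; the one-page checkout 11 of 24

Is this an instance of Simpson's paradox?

Search: the guest checkout 21/59 = 35.6%, the one-page checkout 1/7 = 14.3% → the guest checkout
Direct: the guest checkout 3/5 = 60.0%, the one-page checkout 42/77 = 54.5% → the guest checkout
Display: the guest checkout 13/20 = 65.0%, the one-page checkout 13/26 = 50.0% → the guest checkout
Social: the guest checkout 11/19 = 57.9%, the one-page checkout 11/24 = 45.8% → the guest checkout
Overall: the guest checkout 48/103 = 46.6%, the one-page checkout 67/134 = 50.0% → the one-page checkout
The guest checkout wins each traffic group but the one-page checkout wins overall — the comparison reverses. The guest checkout's sessions skew toward search, which has a lower base rate.

Yes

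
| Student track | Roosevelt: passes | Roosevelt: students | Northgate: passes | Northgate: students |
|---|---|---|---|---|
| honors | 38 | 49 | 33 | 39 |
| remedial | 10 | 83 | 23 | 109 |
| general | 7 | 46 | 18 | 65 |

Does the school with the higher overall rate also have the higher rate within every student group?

Yes

Honors: Roosevelt 38/49 = 77.6%, Northgate 33/39 = 84.6% → Northgate
Remedial: Roosevelt 10/83 = 12.0%, Northgate 23/109 = 21.1% → Northgate
General: Roosevelt 7/46 = 15.2%, Northgate 18/65 = 27.7% → Northgate
Overall: Roosevelt 55/178 = 30.9%, Northgate 74/213 = 34.7% → Northgate
Northgate wins overall and in every student group — no reversal.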